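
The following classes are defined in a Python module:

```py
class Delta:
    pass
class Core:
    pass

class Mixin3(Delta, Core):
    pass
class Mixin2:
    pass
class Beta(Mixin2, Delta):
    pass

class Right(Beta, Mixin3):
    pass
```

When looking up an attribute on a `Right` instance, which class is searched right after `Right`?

Beta

L[Right] = Right + merge(L[Beta], L[Mixin3], [Beta Mixin3])
  take Beta:  [Beta Mixin2 Delta object] + [Mixin3 Delta Core object] + [Beta Mixin3]
  take Mixin2:  [Mixin2 Delta object] + [Mixin3 Delta Core object] + [Mixin3]
  take Mixin3:  [Delta object] + [Mixin3 Delta Core object] + [Mixin3]
  take Delta:  [Delta object] + [Delta Core object]
  take Core:  [object] + [Core object]
  take object:  [object] + [object]
MRO: Right Beta Mixin2 Mixin3 Delta Core object
Right is at position 0; next is Beta.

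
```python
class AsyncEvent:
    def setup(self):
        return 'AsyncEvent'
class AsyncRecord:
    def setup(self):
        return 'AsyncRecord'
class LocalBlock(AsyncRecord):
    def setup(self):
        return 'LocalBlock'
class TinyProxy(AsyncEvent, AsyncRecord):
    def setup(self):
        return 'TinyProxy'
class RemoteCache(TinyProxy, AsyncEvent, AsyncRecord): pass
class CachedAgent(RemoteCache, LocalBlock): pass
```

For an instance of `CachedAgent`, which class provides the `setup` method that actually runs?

L[CachedAgent] = CachedAgent + merge(L[RemoteCache], L[LocalBlock], [RemoteCache LocalBlock])
  take RemoteCache:  [RemoteCache TinyProxy AsyncEvent AsyncRecord object] + [LocalBlock AsyncRecord object] + [RemoteCache LocalBlock]
  take TinyProxy:  [TinyProxy AsyncEvent AsyncRecord object] + [LocalBlock AsyncRecord object] + [LocalBlock]
  take AsyncEvent:  [AsyncEvent AsyncRecord object] + [LocalBlock AsyncRecord object] + [LocalBlock]
  take LocalBlock:  [AsyncRecord object] + [LocalBlock AsyncRecord object] + [LocalBlock]
  take AsyncRecord:  [AsyncRecord object] + [AsyncRecord object]
  take object:  [object] + [object]
MRO: CachedAgent RemoteCache TinyProxy AsyncEvent LocalBlock AsyncRecord object
setup is defined in: AsyncEvent, AsyncRecord, LocalBlock, TinyProxy. First along the MRO is TinyProxy.

TinyProxy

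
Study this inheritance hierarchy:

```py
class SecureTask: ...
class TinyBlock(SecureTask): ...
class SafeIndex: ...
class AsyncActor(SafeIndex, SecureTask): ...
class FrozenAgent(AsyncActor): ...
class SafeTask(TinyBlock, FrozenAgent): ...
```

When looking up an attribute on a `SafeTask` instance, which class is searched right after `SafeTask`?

TinyBlock

L[SafeTask] = SafeTask + merge(L[TinyBlock], L[FrozenAgent], [TinyBlock FrozenAgent])
  take TinyBlock:  [TinyBlock SecureTask object] + [FrozenAgent AsyncActor SafeIndex SecureTask object] + [TinyBlock FrozenAgent]
  take FrozenAgent:  [SecureTask object] + [FrozenAgent AsyncActor SafeIndex SecureTask object] + [FrozenAgent]
  take AsyncActor:  [SecureTask object] + [AsyncActor SafeIndex SecureTask object]
  take SafeIndex:  [SecureTask object] + [SafeIndex SecureTask object]
  take SecureTask:  [SecureTask object] + [SecureTask object]
  take object:  [object] + [object]
MRO: SafeTask TinyBlock FrozenAgent AsyncActor SafeIndex SecureTask object
SafeTask is at position 0; next is TinyBlock.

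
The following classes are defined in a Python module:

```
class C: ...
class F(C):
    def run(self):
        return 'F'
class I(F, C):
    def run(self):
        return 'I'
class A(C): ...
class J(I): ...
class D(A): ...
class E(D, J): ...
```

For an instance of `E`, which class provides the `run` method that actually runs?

I

L[E] = E + merge(L[D], L[J], [D J])
  take D:  [D A C object] + [J I F C object] + [D J]
  take A:  [A C object] + [J I F C object] + [J]
  take J:  [C object] + [J I F C object] + [J]
  take I:  [C object] + [I F C object]
  take F:  [C object] + [F C object]
  take C:  [C object] + [C object]
  take object:  [object] + [object]
MRO: E D A J I F C object
run is defined in: F, I. First along the MRO is I.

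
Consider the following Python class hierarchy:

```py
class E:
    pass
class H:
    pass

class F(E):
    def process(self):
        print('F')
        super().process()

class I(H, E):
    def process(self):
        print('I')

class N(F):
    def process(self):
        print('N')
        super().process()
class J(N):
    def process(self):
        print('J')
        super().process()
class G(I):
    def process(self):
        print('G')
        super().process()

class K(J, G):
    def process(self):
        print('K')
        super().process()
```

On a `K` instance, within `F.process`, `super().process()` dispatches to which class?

L[K] = K + merge(L[J], L[G], [J G])
  take J:  [J N F E object] + [G I H E object] + [J G]
  take N:  [N F E object] + [G I H E object] + [G]
  take F:  [F E object] + [G I H E object] + [G]
  take G:  [E object] + [G I H E object] + [G]
  take I:  [E object] + [I H E object]
  take H:  [E object] + [H E object]
  take E:  [E object] + [E object]
  take object:  [object] + [object]
MRO: K J N F G I H E object
super() in F.process on a K instance goes to the class after F in K's MRO: G.

G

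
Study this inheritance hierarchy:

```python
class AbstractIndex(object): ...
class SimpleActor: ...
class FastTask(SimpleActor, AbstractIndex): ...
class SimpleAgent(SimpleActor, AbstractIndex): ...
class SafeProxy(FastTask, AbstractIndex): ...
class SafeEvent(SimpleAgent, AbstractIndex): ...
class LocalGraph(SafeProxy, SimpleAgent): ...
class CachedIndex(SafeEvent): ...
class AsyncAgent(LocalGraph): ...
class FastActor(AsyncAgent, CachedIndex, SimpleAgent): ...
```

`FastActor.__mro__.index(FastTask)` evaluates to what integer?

4

L[FastActor] = FastActor + merge(L[AsyncAgent], L[CachedIndex], L[SimpleAgent], [AsyncAgent CachedIndex SimpleAgent])
  take AsyncAgent:  [AsyncAgent LocalGraph SafeProxy FastTask SimpleAgent SimpleActor AbstractIndex object] + [CachedIndex SafeEvent SimpleAgent SimpleActor AbstractIndex object] + [SimpleAgent SimpleActor AbstractIndex object] + [AsyncAgent CachedIndex SimpleAgent]
  take LocalGraph:  [LocalGraph SafeProxy FastTask SimpleAgent SimpleActor AbstractIndex object] + [CachedIndex SafeEvent SimpleAgent SimpleActor AbstractIndex object] + [SimpleAgent SimpleActor AbstractIndex object] + [CachedIndex SimpleAgent]
  take SafeProxy:  [SafeProxy FastTask SimpleAgent SimpleActor AbstractIndex object] + [CachedIndex SafeEvent SimpleAgent SimpleActor AbstractIndex object] + [SimpleAgent SimpleActor AbstractIndex object] + [CachedIndex SimpleAgent]
  take FastTask:  [FastTask SimpleAgent SimpleActor AbstractIndex object] + [CachedIndex SafeEvent SimpleAgent SimpleActor AbstractIndex object] + [SimpleAgent SimpleActor AbstractIndex object] + [CachedIndex SimpleAgent]
  take CachedIndex:  [SimpleAgent SimpleActor AbstractIndex object] + [CachedIndex SafeEvent SimpleAgent SimpleActor AbstractIndex object] + [SimpleAgent SimpleActor AbstractIndex object] + [CachedIndex SimpleAgent]
  take SafeEvent:  [SimpleAgent SimpleActor AbstractIndex object] + [SafeEvent SimpleAgent SimpleActor AbstractIndex object] + [SimpleAgent SimpleActor AbstractIndex object] + [SimpleAgent]
  take SimpleAgent:  [SimpleAgent SimpleActor AbstractIndex object] + [SimpleAgent SimpleActor AbstractIndex object] + [SimpleAgent SimpleActor AbstractIndex object] + [SimpleAgent]
  take SimpleActor:  [SimpleActor AbstractIndex object] + [SimpleActor AbstractIndex object] + [SimpleActor AbstractIndex object]
  take AbstractIndex:  [AbstractIndex object] + [AbstractIndex object] + [AbstractIndex object]
  take object:  [object] + [object] + [object]
MRO: FastActor AsyncAgent LocalGraph SafeProxy FastTask CachedIndex SafeEvent SimpleAgent SimpleActor AbstractIndex object
FastTask sits at index 4.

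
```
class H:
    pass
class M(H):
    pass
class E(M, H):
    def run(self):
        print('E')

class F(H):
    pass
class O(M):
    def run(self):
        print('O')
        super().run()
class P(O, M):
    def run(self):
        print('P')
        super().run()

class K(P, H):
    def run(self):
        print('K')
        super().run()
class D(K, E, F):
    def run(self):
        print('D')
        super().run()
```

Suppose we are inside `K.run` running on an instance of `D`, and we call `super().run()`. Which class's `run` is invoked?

P

L[D] = D + merge(L[K], L[E], L[F], [K E F])
  take K:  [K P O M H object] + [E M H object] + [F H object] + [K E F]
  take P:  [P O M H object] + [E M H object] + [F H object] + [E F]
  take O:  [O M H object] + [E M H object] + [F H object] + [E F]
  take E:  [M H object] + [E M H object] + [F H object] + [E F]
  take M:  [M H object] + [M H object] + [F H object] + [F]
  take F:  [H object] + [H object] + [F H object] + [F]
  take H:  [H object] + [H object] + [H object]
  take object:  [object] + [object] + [object]
MRO: D K P O E M F H object
super() in K.run on a D instance goes to the class after K in D's MRO: P.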